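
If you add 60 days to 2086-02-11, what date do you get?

April 12, 2086

Feb has 28 days: +18 → Mar 1, 2086 (42 left).
Mar has 31 days: +31 → Apr 1, 2086 (11 left).
+11 → Apr 12, 2086.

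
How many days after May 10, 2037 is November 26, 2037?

May 10, 2037 → Jun 10, 2037: 31 days (May has 31).
Jun 10, 2037 → Jul 10, 2037: 30 days (June has 30).
Jul 10, 2037 → Aug 10, 2037: 31 days (July has 31).
Aug 10, 2037 → Sep 10, 2037: 31 days (August has 31).
Sep 10, 2037 → Oct 10, 2037: 30 days (September has 30).
Oct 10, 2037 → Nov 10, 2037: 31 days (October has 31).
Nov 10, 2037 → Nov 26, 2037: 16 days.
Total: 200 days.

200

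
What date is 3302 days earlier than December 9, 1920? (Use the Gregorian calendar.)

−366 (one year; includes Feb 29, 1920) → Dec 9, 1919 (2936 left).
−365 (one year) → Dec 9, 1918 (2571 left).
−365 (one year) → Dec 9, 1917 (2206 left).
−365 (one year) → Dec 9, 1916 (1841 left).
−366 (one year; includes Feb 29, 1916) → Dec 9, 1915 (1475 left).
−365 (one year) → Dec 9, 1914 (1110 left).
−365 (one year) → Dec 9, 1913 (745 left).
−365 (one year) → Dec 9, 1912 (380 left).
−9 → Nov 30, 1912 (end of Nov, 30 days; 371 left).
−30 → Oct 31, 1912 (end of Oct, 31 days; 341 left).
−31 → Sep 30, 1912 (end of Sep, 30 days; 310 left).
−30 → Aug 31, 1912 (end of Aug, 31 days; 280 left).
−31 → Jul 31, 1912 (end of Jul, 31 days; 249 left).
−31 → Jun 30, 1912 (end of Jun, 30 days; 218 left).
−30 → May 31, 1912 (end of May, 31 days; 188 left).
−31 → Apr 30, 1912 (end of Apr, 30 days; 157 left).
−30 → Mar 31, 1912 (end of Mar, 31 days; 127 left).
−31 → Feb 29, 1912 (end of Feb, 29 days; 96 left).
−29 → Jan 31, 1912 (end of Jan, 31 days; 67 left).
−31 → Dec 31, 1911 (end of Dec, 31 days; 36 left).
−31 → Nov 30, 1911 (end of Nov, 30 days; 5 left).
−5 → Nov 25, 1911.

November 25, 1911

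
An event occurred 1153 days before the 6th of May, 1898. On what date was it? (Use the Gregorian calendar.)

March 10, 1895

−365 (one year) → May 6, 1897 (788 left).
−365 (one year) → May 6, 1896 (423 left).
−366 (one year; includes Feb 29, 1896) → May 6, 1895 (57 left).
−6 → Apr 30, 1895 (end of Apr, 30 days; 51 left).
−30 → Mar 31, 1895 (end of Mar, 31 days; 21 left).
−21 → Mar 10, 1895.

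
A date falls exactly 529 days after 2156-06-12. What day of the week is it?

Wednesday

First find the weekday of Jun 12, 2156. Doomsday rule: the anchor day for the 2100s is Sunday. For year 56: 56÷12 = 4 r 8, and 8÷4 = 2, so 4+8+2 = 14.
Sunday + 14 ≡ Sunday — that's 2156's doomsday.
In June the doomsday date is Jun 6.
Jun 12 is 6 days after Jun 6; 6 mod 7 = 6, so Sunday + 6 = Saturday.
529 mod 7 = 4, so 529 days after a Saturday is Saturday + 4 = Wednesday.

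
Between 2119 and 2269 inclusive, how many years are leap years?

37

Multiples of 4 in [2119,2269]: 38.
Of those, multiples of 100: 1 (not leap unless ÷400).
Multiples of 400: 0.
Leap years = 38 − 1 + 0 = 37.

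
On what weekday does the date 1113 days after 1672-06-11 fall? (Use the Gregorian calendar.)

Saturday

First find the weekday of Jun 11, 1672. Doomsday rule: the anchor day for the 1600s is Tuesday. For year 72: 72÷12 = 6 r 0, and 0÷4 = 0, so 6+0+0 = 6.
Tuesday + 6 ≡ Monday — that's 1672's doomsday.
In June the doomsday date is Jun 6.
Jun 11 is 5 days after Jun 6; 5 mod 7 = 5, so Monday + 5 = Saturday.
1113 mod 7 = 0, so 1113 days after a Saturday is Saturday + 0 = Saturday.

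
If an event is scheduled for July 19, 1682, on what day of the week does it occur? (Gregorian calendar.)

Sunday

Doomsday rule: the anchor day for the 1600s is Tuesday. For year 82: 82÷12 = 6 r 10, and 10÷4 = 2, so 6+10+2 = 18.
Tuesday + 18 ≡ Saturday — that's 1682's doomsday.
In July the doomsday date is Jul 11.
Jul 19 is 8 days after Jul 11; 8 mod 7 = 1, so Saturday + 1 = Sunday.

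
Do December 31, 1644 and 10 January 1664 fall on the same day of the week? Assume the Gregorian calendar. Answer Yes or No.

From Dec 31, 1644 to Jan 10, 1664 is 6949 days.
6949 mod 7 = 5, so they are different weekdays.
(Dec 31, 1644 is a Saturday; Jan 10, 1664 is a Thursday.)

No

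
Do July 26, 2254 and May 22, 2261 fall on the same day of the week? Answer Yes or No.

From Jul 26, 2254 to May 22, 2261 is 2492 days.
2492 mod 7 = 0, so they are the same weekday.
(Jul 26, 2254 is a Wednesday; May 22, 2261 is a Wednesday.)

Yes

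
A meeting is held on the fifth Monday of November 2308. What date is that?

November 30, 2308

November 1, 2308 is a Sunday.
The first Monday is therefore November 2 (1 days later).
The fifth Monday is 2 + 4×7 = November 30.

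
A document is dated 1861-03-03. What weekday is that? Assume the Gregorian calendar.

Sunday

January 1, 1861 is a Tuesday.
Jan 1, 1861 → Feb 1, 1861: 31 days (January has 31).
Feb 1, 1861 → Mar 1, 1861: 28 days (February has 28).
Mar 1, 1861 → Mar 3, 1861: 2 days.
Total: 61 days.
61 mod 7 = 5, so Tuesday + 5 = Sunday.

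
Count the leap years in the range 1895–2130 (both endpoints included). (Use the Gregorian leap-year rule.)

Multiples of 4 in [1895,2130]: 59.
Of those, multiples of 100: 3 (not leap unless ÷400).
Multiples of 400: 1.
Leap years = 59 − 3 + 1 = 57.

57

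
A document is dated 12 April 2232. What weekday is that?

Thursday

Doomsday rule: the anchor day for the 2200s is Friday. For year 32: 32÷12 = 2 r 8, and 8÷4 = 2, so 2+8+2 = 12.
Friday + 12 ≡ Wednesday — that's 2232's doomsday.
In April the doomsday date is Apr 4.
Apr 12 is 8 days after Apr 4; 8 mod 7 = 1, so Wednesday + 1 = Thursday.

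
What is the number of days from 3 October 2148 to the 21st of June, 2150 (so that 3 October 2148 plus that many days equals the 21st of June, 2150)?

Oct 3, 2148 → Oct 3, 2149: 365 days.
Oct 3, 2149 → Nov 3, 2149: 31 days (October has 31).
Nov 3, 2149 → Dec 3, 2149: 30 days (November has 30).
Dec 3, 2149 → Jan 3, 2150: 31 days (December has 31).
Jan 3, 2150 → Feb 3, 2150: 31 days (January has 31).
Feb 3, 2150 → Mar 3, 2150: 28 days (February has 28).
Mar 3, 2150 → Apr 3, 2150: 31 days (March has 31).
Apr 3, 2150 → May 3, 2150: 30 days (April has 30).
May 3, 2150 → Jun 3, 2150: 31 days (May has 31).
Jun 3, 2150 → Jun 21, 2150: 18 days.
Total: 626 days.

626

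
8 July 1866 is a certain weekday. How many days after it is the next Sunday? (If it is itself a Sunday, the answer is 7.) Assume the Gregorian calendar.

Jul 8, 1866 is a Sunday.
From Sunday to the next Sunday is 7 days.

7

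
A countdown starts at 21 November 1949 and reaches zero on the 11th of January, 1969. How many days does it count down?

6991

Nov 21, 1949 → Nov 21, 1950: 365 days.
Nov 21, 1950 → Nov 21, 1951: 365 days.
Nov 21, 1951 → Nov 21, 1952: 366 days (Feb 29, 1952 is in that span).
Nov 21, 1952 → Nov 21, 1953: 365 days.
Nov 21, 1953 → Nov 21, 1954: 365 days.
Nov 21, 1954 → Nov 21, 1955: 365 days.
Nov 21, 1955 → Nov 21, 1956: 366 days (Feb 29, 1956 is in that span).
Nov 21, 1956 → Nov 21, 1957: 365 days.
Nov 21, 1957 → Nov 21, 1958: 365 days.
Nov 21, 1958 → Nov 21, 1959: 365 days.
Nov 21, 1959 → Nov 21, 1960: 366 days (Feb 29, 1960 is in that span).
Nov 21, 1960 → Nov 21, 1961: 365 days.
Nov 21, 1961 → Nov 21, 1962: 365 days.
Nov 21, 1962 → Nov 21, 1963: 365 days.
Nov 21, 1963 → Nov 21, 1964: 366 days (Feb 29, 1964 is in that span).
Nov 21, 1964 → Nov 21, 1965: 365 days.
Nov 21, 1965 → Nov 21, 1966: 365 days.
Nov 21, 1966 → Nov 21, 1967: 365 days.
Nov 21, 1967 → Nov 21, 1968: 366 days (Feb 29, 1968 is in that span).
Nov 21, 1968 → Dec 21, 1968: 30 days (November has 30).
Dec 21, 1968 → Jan 11, 1969: 21 days.
Total: 6991 days.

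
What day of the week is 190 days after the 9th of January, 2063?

First find the weekday of Jan 9, 2063. Doomsday rule: the anchor day for the 2000s is Tuesday. For year 63: 63÷12 = 5 r 3, and 3÷4 = 0, so 5+3+0 = 8.
Tuesday + 8 ≡ Wednesday — that's 2063's doomsday.
In January the doomsday date is Jan 3 (2063 is not a leap year).
Jan 9 is 6 days after Jan 3; 6 mod 7 = 6, so Wednesday + 6 = Tuesday.
190 mod 7 = 1, so 190 days after a Tuesday is Tuesday + 1 = Wednesday.

Wednesday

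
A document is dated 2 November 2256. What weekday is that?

Doomsday rule: the anchor day for the 2200s is Friday. For year 56: 56÷12 = 4 r 8, and 8÷4 = 2, so 4+8+2 = 14.
Friday + 14 ≡ Friday — that's 2256's doomsday.
In November the doomsday date is Nov 7.
Nov 2 is 5 days before Nov 7; 5 mod 7 = 5, so Friday − 5 = Sunday.

Sunday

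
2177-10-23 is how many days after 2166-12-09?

3971

Dec 9, 2166 → Dec 9, 2167: 365 days.
Dec 9, 2167 → Dec 9, 2168: 366 days (Feb 29, 2168 is in that span).
Dec 9, 2168 → Dec 9, 2169: 365 days.
Dec 9, 2169 → Dec 9, 2170: 365 days.
Dec 9, 2170 → Dec 9, 2171: 365 days.
Dec 9, 2171 → Dec 9, 2172: 366 days (Feb 29, 2172 is in that span).
Dec 9, 2172 → Dec 9, 2173: 365 days.
Dec 9, 2173 → Dec 9, 2174: 365 days.
Dec 9, 2174 → Dec 9, 2175: 365 days.
Dec 9, 2175 → Dec 9, 2176: 366 days (Feb 29, 2176 is in that span).
Dec 9, 2176 → Jan 9, 2177: 31 days (December has 31).
Jan 9, 2177 → Feb 9, 2177: 31 days (January has 31).
Feb 9, 2177 → Mar 9, 2177: 28 days (February has 28).
Mar 9, 2177 → Apr 9, 2177: 31 days (March has 31).
Apr 9, 2177 → May 9, 2177: 30 days (April has 30).
May 9, 2177 → Jun 9, 2177: 31 days (May has 31).
Jun 9, 2177 → Jul 9, 2177: 30 days (June has 30).
Jul 9, 2177 → Aug 9, 2177: 31 days (July has 31).
Aug 9, 2177 → Sep 9, 2177: 31 days (August has 31).
Sep 9, 2177 → Oct 9, 2177: 30 days (September has 30).
Oct 9, 2177 → Oct 23, 2177: 14 days.
Total: 3971 days.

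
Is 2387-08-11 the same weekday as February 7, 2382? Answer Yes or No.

No

From Feb 7, 2382 to Aug 11, 2387 is 2011 days.
2011 mod 7 = 2, so they are different weekdays.
(Feb 7, 2382 is a Sunday; Aug 11, 2387 is a Tuesday.)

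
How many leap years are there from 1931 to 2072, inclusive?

36

Multiples of 4 in [1931,2072]: 36.
Of those, multiples of 100: 1 (not leap unless ÷400).
Multiples of 400: 1.
Leap years = 36 − 1 + 1 = 36.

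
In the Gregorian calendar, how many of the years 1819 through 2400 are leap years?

Multiples of 4 in [1819,2400]: 146.
Of those, multiples of 100: 6 (not leap unless ÷400).
Multiples of 400: 2.
Leap years = 146 − 6 + 2 = 142.

142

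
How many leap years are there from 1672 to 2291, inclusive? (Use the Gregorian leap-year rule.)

150

Multiples of 4 in [1672,2291]: 155.
Of those, multiples of 100: 6 (not leap unless ÷400).
Multiples of 400: 1.
Leap years = 155 − 6 + 1 = 150.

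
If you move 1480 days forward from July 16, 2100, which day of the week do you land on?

Monday

First find the weekday of Jul 16, 2100. Doomsday rule: the anchor day for the 2100s is Sunday. For year 00: 0÷12 = 0 r 0, and 0÷4 = 0, so 0+0+0 = 0.
Sunday + 0 ≡ Sunday — that's 2100's doomsday.
In July the doomsday date is Jul 11.
Jul 16 is 5 days after Jul 11; 5 mod 7 = 5, so Sunday + 5 = Friday.
1480 mod 7 = 3, so 1480 days after a Friday is Friday + 3 = Monday.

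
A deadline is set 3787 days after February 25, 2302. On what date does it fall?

July 9, 2312

+365 (one year) → Feb 25, 2303 (3422 left).
+365 (one year) → Feb 25, 2304 (3057 left).
+366 (one year; includes Feb 29, 2304) → Feb 25, 2305 (2691 left).
+365 (one year) → Feb 25, 2306 (2326 left).
+365 (one year) → Feb 25, 2307 (1961 left).
+365 (one year) → Feb 25, 2308 (1596 left).
+366 (one year; includes Feb 29, 2308) → Feb 25, 2309 (1230 left).
+365 (one year) → Feb 25, 2310 (865 left).
+365 (one year) → Feb 25, 2311 (500 left).
+365 (one year) → Feb 25, 2312 (135 left).
Feb has 29 days: +5 → Mar 1, 2312 (130 left).
Mar has 31 days: +31 → Apr 1, 2312 (99 left).
Apr has 30 days: +30 → May 1, 2312 (69 left).
May has 31 days: +31 → Jun 1, 2312 (38 left).
Jun has 30 days: +30 → Jul 1, 2312 (8 left).
+8 → Jul 9, 2312.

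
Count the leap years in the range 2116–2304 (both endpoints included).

Multiples of 4 in [2116,2304]: 48.
Of those, multiples of 100: 2 (not leap unless ÷400).
Multiples of 400: 0.
Leap years = 48 − 2 + 0 = 46.

46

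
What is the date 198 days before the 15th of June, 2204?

November 30, 2203

−15 → May 31, 2204 (end of May, 31 days; 183 left).
−31 → Apr 30, 2204 (end of Apr, 30 days; 152 left).
−30 → Mar 31, 2204 (end of Mar, 31 days; 122 left).
−31 → Feb 29, 2204 (end of Feb, 29 days; 91 left).
−29 → Jan 31, 2204 (end of Jan, 31 days; 62 left).
−31 → Dec 31, 2203 (end of Dec, 31 days; 31 left).
−31 → Nov 30, 2203 (end of Nov, 30 days; 0 left).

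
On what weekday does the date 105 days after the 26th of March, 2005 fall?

Mar 26, 2005 is a Saturday.
105 mod 7 = 0, so 105 days after a Saturday is Saturday + 0 = Saturday.

Saturday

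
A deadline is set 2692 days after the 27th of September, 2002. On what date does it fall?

+365 (one year) → Sep 27, 2003 (2327 left).
+366 (one year; includes Feb 29, 2004) → Sep 27, 2004 (1961 left).
+365 (one year) → Sep 27, 2005 (1596 left).
+365 (one year) → Sep 27, 2006 (1231 left).
+365 (one year) → Sep 27, 2007 (866 left).
+366 (one year; includes Feb 29, 2008) → Sep 27, 2008 (500 left).
+365 (one year) → Sep 27, 2009 (135 left).
Sep has 30 days: +4 → Oct 1, 2009 (131 left).
Oct has 31 days: +31 → Nov 1, 2009 (100 left).
Nov has 30 days: +30 → Dec 1, 2009 (70 left).
Dec has 31 days: +31 → Jan 1, 2010 (39 left).
Jan has 31 days: +31 → Feb 1, 2010 (8 left).
+8 → Feb 9, 2010.

February 9, 2010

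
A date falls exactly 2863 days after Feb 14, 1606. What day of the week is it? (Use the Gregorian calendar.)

Tuesday

Feb 14, 1606 is a Tuesday.
2863 mod 7 = 0, so 2863 days after a Tuesday is Tuesday + 0 = Tuesday.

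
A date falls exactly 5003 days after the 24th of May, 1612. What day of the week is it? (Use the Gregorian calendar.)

Tuesday

First find the weekday of May 24, 1612. Doomsday rule: the anchor day for the 1600s is Tuesday. For year 12: 12÷12 = 1 r 0, and 0÷4 = 0, so 1+0+0 = 1.
Tuesday + 1 ≡ Wednesday — that's 1612's doomsday.
In May the doomsday date is May 9.
May 24 is 15 days after May 9; 15 mod 7 = 1, so Wednesday + 1 = Thursday.
5003 mod 7 = 5, so 5003 days after a Thursday is Thursday + 5 = Tuesday.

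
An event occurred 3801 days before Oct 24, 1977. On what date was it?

−365 (one year) → Oct 24, 1976 (3436 left).
−366 (one year; includes Feb 29, 1976) → Oct 24, 1975 (3070 left).
−365 (one year) → Oct 24, 1974 (2705 left).
−365 (one year) → Oct 24, 1973 (2340 left).
−365 (one year) → Oct 24, 1972 (1975 left).
−366 (one year; includes Feb 29, 1972) → Oct 24, 1971 (1609 left).
−365 (one year) → Oct 24, 1970 (1244 left).
−365 (one year) → Oct 24, 1969 (879 left).
−365 (one year) → Oct 24, 1968 (514 left).
−366 (one year; includes Feb 29, 1968) → Oct 24, 1967 (148 left).
−24 → Sep 30, 1967 (end of Sep, 30 days; 124 left).
−30 → Aug 31, 1967 (end of Aug, 31 days; 94 left).
−31 → Jul 31, 1967 (end of Jul, 31 days; 63 left).
−31 → Jun 30, 1967 (end of Jun, 30 days; 32 left).
−30 → May 31, 1967 (end of May, 31 days; 2 left).
−2 → May 29, 1967.

May 29, 1967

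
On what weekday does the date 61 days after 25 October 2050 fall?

Sunday

First find the weekday of Oct 25, 2050. Doomsday rule: the anchor day for the 2000s is Tuesday. For year 50: 50÷12 = 4 r 2, and 2÷4 = 0, so 4+2+0 = 6.
Tuesday + 6 ≡ Monday — that's 2050's doomsday.
In October the doomsday date is Oct 10.
Oct 25 is 15 days after Oct 10; 15 mod 7 = 1, so Monday + 1 = Tuesday.
61 mod 7 = 5, so 61 days after a Tuesday is Tuesday + 5 = Sunday.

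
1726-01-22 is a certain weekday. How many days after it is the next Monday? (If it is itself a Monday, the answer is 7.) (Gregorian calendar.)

6

Jan 22, 1726 is a Tuesday.
From Tuesday to the next Monday is 6 days.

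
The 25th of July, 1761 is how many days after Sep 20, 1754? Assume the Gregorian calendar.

2500

Sep 20, 1754 → Sep 20, 1755: 365 days.
Sep 20, 1755 → Sep 20, 1756: 366 days (Feb 29, 1756 is in that span).
Sep 20, 1756 → Sep 20, 1757: 365 days.
Sep 20, 1757 → Sep 20, 1758: 365 days.
Sep 20, 1758 → Sep 20, 1759: 365 days.
Sep 20, 1759 → Sep 20, 1760: 366 days (Feb 29, 1760 is in that span).
Sep 20, 1760 → Oct 20, 1760: 30 days (September has 30).
Oct 20, 1760 → Nov 20, 1760: 31 days (October has 31).
Nov 20, 1760 → Dec 20, 1760: 30 days (November has 30).
Dec 20, 1760 → Jan 20, 1761: 31 days (December has 31).
Jan 20, 1761 → Feb 20, 1761: 31 days (January has 31).
Feb 20, 1761 → Mar 20, 1761: 28 days (February has 28).
Mar 20, 1761 → Apr 20, 1761: 31 days (March has 31).
Apr 20, 1761 → May 20, 1761: 30 days (April has 30).
May 20, 1761 → Jun 20, 1761: 31 days (May has 31).
Jun 20, 1761 → Jul 20, 1761: 30 days (June has 30).
Jul 20, 1761 → Jul 25, 1761: 5 days.
Total: 2500 days.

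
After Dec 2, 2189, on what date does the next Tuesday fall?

Dec 2, 2189 is a Wednesday.
From Wednesday to the next Tuesday is 6 days.
Dec 2, 2189 + 6 = Dec 8, 2189.

December 8, 2189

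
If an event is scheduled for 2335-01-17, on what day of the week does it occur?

Thursday

Doomsday rule: the anchor day for the 2300s is Wednesday. For year 35: 35÷12 = 2 r 11, and 11÷4 = 2, so 2+11+2 = 15.
Wednesday + 15 ≡ Thursday — that's 2335's doomsday.
In January the doomsday date is Jan 3 (2335 is not a leap year).
Jan 17 is 14 days after Jan 3; 14 mod 7 = 0, so Thursday + 0 = Thursday.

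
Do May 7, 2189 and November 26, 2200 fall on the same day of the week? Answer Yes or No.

From May 7, 2189 to Nov 26, 2200 is 4220 days.
4220 mod 7 = 6, so they are different weekdays.
(May 7, 2189 is a Thursday; Nov 26, 2200 is a Wednesday.)

No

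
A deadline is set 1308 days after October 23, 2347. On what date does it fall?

May 23, 2351

+366 (one year; includes Feb 29, 2348) → Oct 23, 2348 (942 left).
+365 (one year) → Oct 23, 2349 (577 left).
+365 (one year) → Oct 23, 2350 (212 left).
Oct has 31 days: +9 → Nov 1, 2350 (203 left).
Nov has 30 days: +30 → Dec 1, 2350 (173 left).
Dec has 31 days: +31 → Jan 1, 2351 (142 left).
Jan has 31 days: +31 → Feb 1, 2351 (111 left).
Feb has 28 days: +28 → Mar 1, 2351 (83 left).
Mar has 31 days: +31 → Apr 1, 2351 (52 left).
Apr has 30 days: +30 → May 1, 2351 (22 left).
+22 → May 23, 2351.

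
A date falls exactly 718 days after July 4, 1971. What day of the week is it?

Jul 4, 1971 is a Sunday.
718 mod 7 = 4, so 718 days after a Sunday is Sunday + 4 = Thursday.

Thursday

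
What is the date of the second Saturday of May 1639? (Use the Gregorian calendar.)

May 14, 1639

May 1, 1639 is a Sunday.
The first Saturday is therefore May 7 (6 days later).
The second Saturday is 7 + 1×7 = May 14.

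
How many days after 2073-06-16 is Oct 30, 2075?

866

Jun 16, 2073 → Jun 16, 2074: 365 days.
Jun 16, 2074 → Jun 16, 2075: 365 days.
Jun 16, 2075 → Jul 16, 2075: 30 days (June has 30).
Jul 16, 2075 → Aug 16, 2075: 31 days (July has 31).
Aug 16, 2075 → Sep 16, 2075: 31 days (August has 31).
Sep 16, 2075 → Oct 16, 2075: 30 days (September has 30).
Oct 16, 2075 → Oct 30, 2075: 14 days.
Total: 866 days.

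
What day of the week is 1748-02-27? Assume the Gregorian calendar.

Tuesday

Doomsday rule: the anchor day for the 1700s is Sunday. For year 48: 48÷12 = 4 r 0, and 0÷4 = 0, so 4+0+0 = 4.
Sunday + 4 ≡ Thursday — that's 1748's doomsday.
In February the doomsday date is Feb 29 (1748 is a leap year (divisible by 4)).
Feb 27 is 2 days before Feb 29; 2 mod 7 = 2, so Thursday − 2 = Tuesday.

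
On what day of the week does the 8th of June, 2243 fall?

Doomsday rule: the anchor day for the 2200s is Friday. For year 43: 43÷12 = 3 r 7, and 7÷4 = 1, so 3+7+1 = 11.
Friday + 11 ≡ Tuesday — that's 2243's doomsday.
In June the doomsday date is Jun 6.
Jun 8 is 2 days after Jun 6; 2 mod 7 = 2, so Tuesday + 2 = Thursday.

Thursday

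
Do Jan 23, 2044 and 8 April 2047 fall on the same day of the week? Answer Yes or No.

From Jan 23, 2044 to Apr 8, 2047 is 1171 days.
1171 mod 7 = 2, so they are different weekdays.
(Jan 23, 2044 is a Saturday; Apr 8, 2047 is a Monday.)

No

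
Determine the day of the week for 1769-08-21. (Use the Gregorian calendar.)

Doomsday rule: the anchor day for the 1700s is Sunday. For year 69: 69÷12 = 5 r 9, and 9÷4 = 2, so 5+9+2 = 16.
Sunday + 16 ≡ Tuesday — that's 1769's doomsday.
In August the doomsday date is Aug 8.
Aug 21 is 13 days after Aug 8; 13 mod 7 = 6, so Tuesday + 6 = Monday.

Monday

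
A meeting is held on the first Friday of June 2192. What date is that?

June 1, 2192 is a Friday.
The first Friday is therefore June 1 (same day).

June 1, 2192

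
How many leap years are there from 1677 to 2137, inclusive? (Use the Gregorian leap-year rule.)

Multiples of 4 in [1677,2137]: 115.
Of those, multiples of 100: 5 (not leap unless ÷400).
Multiples of 400: 1.
Leap years = 115 − 5 + 1 = 111.

111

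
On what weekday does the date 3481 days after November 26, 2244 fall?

First find the weekday of Nov 26, 2244. Doomsday rule: the anchor day for the 2200s is Friday. For year 44: 44÷12 = 3 r 8, and 8÷4 = 2, so 3+8+2 = 13.
Friday + 13 ≡ Thursday — that's 2244's doomsday.
In November the doomsday date is Nov 7.
Nov 26 is 19 days after Nov 7; 19 mod 7 = 5, so Thursday + 5 = Tuesday.
3481 mod 7 = 2, so 3481 days after a Tuesday is Tuesday + 2 = Thursday.

Thursday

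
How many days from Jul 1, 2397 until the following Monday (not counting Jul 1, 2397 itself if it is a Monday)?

Jul 1, 2397 is a Tuesday.
From Tuesday to the next Monday is 6 days.

6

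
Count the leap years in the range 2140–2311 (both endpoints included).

41

Multiples of 4 in [2140,2311]: 43.
Of those, multiples of 100: 2 (not leap unless ÷400).
Multiples of 400: 0.
Leap years = 43 − 2 + 0 = 41.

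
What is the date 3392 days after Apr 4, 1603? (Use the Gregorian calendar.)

July 17, 1612

+366 (one year; includes Feb 29, 1604) → Apr 4, 1604 (3026 left).
+365 (one year) → Apr 4, 1605 (2661 left).
+365 (one year) → Apr 4, 1606 (2296 left).
+365 (one year) → Apr 4, 1607 (1931 left).
+366 (one year; includes Feb 29, 1608) → Apr 4, 1608 (1565 left).
+365 (one year) → Apr 4, 1609 (1200 left).
+365 (one year) → Apr 4, 1610 (835 left).
+365 (one year) → Apr 4, 1611 (470 left).
+366 (one year; includes Feb 29, 1612) → Apr 4, 1612 (104 left).
Apr has 30 days: +27 → May 1, 1612 (77 left).
May has 31 days: +31 → Jun 1, 1612 (46 left).
Jun has 30 days: +30 → Jul 1, 1612 (16 left).
+16 → Jul 17, 1612.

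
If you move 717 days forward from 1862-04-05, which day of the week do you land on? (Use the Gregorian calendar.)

First find the weekday of Apr 5, 1862. Doomsday rule: the anchor day for the 1800s is Friday. For year 62: 62÷12 = 5 r 2, and 2÷4 = 0, so 5+2+0 = 7.
Friday + 7 ≡ Friday — that's 1862's doomsday.
In April the doomsday date is Apr 4.
Apr 5 is 1 day after Apr 4; 1 mod 7 = 1, so Friday + 1 = Saturday.
717 mod 7 = 3, so 717 days after a Saturday is Saturday + 3 = Tuesday.

Tuesday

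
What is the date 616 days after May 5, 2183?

+366 (one year; includes Feb 29, 2184) → May 5, 2184 (250 left).
May has 31 days: +27 → Jun 1, 2184 (223 left).
Jun has 30 days: +30 → Jul 1, 2184 (193 left).
Jul has 31 days: +31 → Aug 1, 2184 (162 left).
Aug has 31 days: +31 → Sep 1, 2184 (131 left).
Sep has 30 days: +30 → Oct 1, 2184 (101 left).
Oct has 31 days: +31 → Nov 1, 2184 (70 left).
Nov has 30 days: +30 → Dec 1, 2184 (40 left).
Dec has 31 days: +31 → Jan 1, 2185 (9 left).
+9 → Jan 10, 2185.

January 10, 2185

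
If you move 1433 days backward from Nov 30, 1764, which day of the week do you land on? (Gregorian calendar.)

Sunday

Nov 30, 1764 is a Friday.
1433 mod 7 = 5, so 1433 days before a Friday is Friday − 5 = Sunday.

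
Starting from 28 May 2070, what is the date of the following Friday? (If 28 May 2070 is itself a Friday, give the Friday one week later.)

May 28, 2070 is a Wednesday.
From Wednesday to the next Friday is 2 days.
May 28, 2070 + 2 = May 30, 2070.

May 30, 2070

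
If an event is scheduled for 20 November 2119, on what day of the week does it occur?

Monday

Doomsday rule: the anchor day for the 2100s is Sunday. For year 19: 19÷12 = 1 r 7, and 7÷4 = 1, so 1+7+1 = 9.
Sunday + 9 ≡ Tuesday — that's 2119's doomsday.
In November the doomsday date is Nov 7.
Nov 20 is 13 days after Nov 7; 13 mod 7 = 6, so Tuesday + 6 = Monday.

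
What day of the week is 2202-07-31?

Saturday

Doomsday rule: the anchor day for the 2200s is Friday. For year 02: 2÷12 = 0 r 2, and 2÷4 = 0, so 0+2+0 = 2.
Friday + 2 ≡ Sunday — that's 2202's doomsday.
In July the doomsday date is Jul 11.
Jul 31 is 20 days after Jul 11; 20 mod 7 = 6, so Sunday + 6 = Saturday.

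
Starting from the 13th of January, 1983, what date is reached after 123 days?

Jan has 31 days: +19 → Feb 1, 1983 (104 left).
Feb has 28 days: +28 → Mar 1, 1983 (76 left).
Mar has 31 days: +31 → Apr 1, 1983 (45 left).
Apr has 30 days: +30 → May 1, 1983 (15 left).
+15 → May 16, 1983.

May 16, 1983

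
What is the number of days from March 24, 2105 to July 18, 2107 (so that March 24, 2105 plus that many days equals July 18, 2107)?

Mar 24, 2105 → Mar 24, 2106: 365 days.
Mar 24, 2106 → Mar 24, 2107: 365 days.
Mar 24, 2107 → Apr 24, 2107: 31 days (March has 31).
Apr 24, 2107 → May 24, 2107: 30 days (April has 30).
May 24, 2107 → Jun 24, 2107: 31 days (May has 31).
Jun 24, 2107 → Jul 18, 2107: 24 days.
Total: 846 days.

846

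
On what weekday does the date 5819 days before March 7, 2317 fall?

Monday

First find the weekday of Mar 7, 2317. Doomsday rule: the anchor day for the 2300s is Wednesday. For year 17: 17÷12 = 1 r 5, and 5÷4 = 1, so 1+5+1 = 7.
Wednesday + 7 ≡ Wednesday — that's 2317's doomsday.
In March the doomsday date is Mar 14.
Mar 7 is 7 days before Mar 14; 7 mod 7 = 0, so Wednesday − 0 = Wednesday.
5819 mod 7 = 2, so 5819 days before a Wednesday is Wednesday − 2 = Monday.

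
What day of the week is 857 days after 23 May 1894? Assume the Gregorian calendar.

Saturday

First find the weekday of May 23, 1894. Doomsday rule: the anchor day for the 1800s is Friday. For year 94: 94÷12 = 7 r 10, and 10÷4 = 2, so 7+10+2 = 19.
Friday + 19 ≡ Wednesday — that's 1894's doomsday.
In May the doomsday date is May 9.
May 23 is 14 days after May 9; 14 mod 7 = 0, so Wednesday + 0 = Wednesday.
857 mod 7 = 3, so 857 days after a Wednesday is Wednesday + 3 = Saturday.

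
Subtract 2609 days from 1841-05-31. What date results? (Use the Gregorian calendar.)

−365 (one year) → May 31, 1840 (2244 left).
−366 (one year; includes Feb 29, 1840) → May 31, 1839 (1878 left).
−365 (one year) → May 31, 1838 (1513 left).
−365 (one year) → May 31, 1837 (1148 left).
−365 (one year) → May 31, 1836 (783 left).
−366 (one year; includes Feb 29, 1836) → May 31, 1835 (417 left).
−365 (one year) → May 31, 1834 (52 left).
−31 → Apr 30, 1834 (end of Apr, 30 days; 21 left).
−21 → Apr 9, 1834.

April 9, 1834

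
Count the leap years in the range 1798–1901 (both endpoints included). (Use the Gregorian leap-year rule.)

Multiples of 4 in [1798,1901]: 26.
Of those, multiples of 100: 2 (not leap unless ÷400).
Multiples of 400: 0.
Leap years = 26 − 2 + 0 = 24.

24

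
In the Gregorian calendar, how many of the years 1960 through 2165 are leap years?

Multiples of 4 in [1960,2165]: 52.
Of those, multiples of 100: 2 (not leap unless ÷400).
Multiples of 400: 1.
Leap years = 52 − 2 + 1 = 51.

51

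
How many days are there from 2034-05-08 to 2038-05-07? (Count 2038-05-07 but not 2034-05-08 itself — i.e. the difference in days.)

1460

May 8, 2034 → May 8, 2035: 365 days.
May 8, 2035 → May 8, 2036: 366 days (Feb 29, 2036 is in that span).
May 8, 2036 → May 8, 2037: 365 days.
May 8, 2037 → Jun 8, 2037: 31 days (May has 31).
Jun 8, 2037 → Jul 8, 2037: 30 days (June has 30).
Jul 8, 2037 → Aug 8, 2037: 31 days (July has 31).
Aug 8, 2037 → Sep 8, 2037: 31 days (August has 31).
Sep 8, 2037 → Oct 8, 2037: 30 days (September has 30).
Oct 8, 2037 → Nov 8, 2037: 31 days (October has 31).
Nov 8, 2037 → Dec 8, 2037: 30 days (November has 30).
Dec 8, 2037 → Jan 8, 2038: 31 days (December has 31).
Jan 8, 2038 → Feb 8, 2038: 31 days (January has 31).
Feb 8, 2038 → Mar 8, 2038: 28 days (February has 28).
Mar 8, 2038 → Apr 8, 2038: 31 days (March has 31).
Apr 8, 2038 → May 7, 2038: 29 days.
Total: 1460 days.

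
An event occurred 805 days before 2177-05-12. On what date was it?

February 27, 2175

−365 (one year) → May 12, 2176 (440 left).
−366 (one year; includes Feb 29, 2176) → May 12, 2175 (74 left).
−12 → Apr 30, 2175 (end of Apr, 30 days; 62 left).
−30 → Mar 31, 2175 (end of Mar, 31 days; 32 left).
−31 → Feb 28, 2175 (end of Feb, 28 days; 1 left).
−1 → Feb 27, 2175.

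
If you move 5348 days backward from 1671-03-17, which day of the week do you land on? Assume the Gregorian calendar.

Mar 17, 1671 is a Tuesday.
5348 mod 7 = 0, so 5348 days before a Tuesday is Tuesday − 0 = Tuesday.

Tuesday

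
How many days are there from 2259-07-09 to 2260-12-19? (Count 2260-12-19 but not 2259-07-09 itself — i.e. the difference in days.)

529

Jul 9, 2259 → Jul 9, 2260: 366 days (Feb 29, 2260 is in that span).
Jul 9, 2260 → Aug 9, 2260: 31 days (July has 31).
Aug 9, 2260 → Sep 9, 2260: 31 days (August has 31).
Sep 9, 2260 → Oct 9, 2260: 30 days (September has 30).
Oct 9, 2260 → Nov 9, 2260: 31 days (October has 31).
Nov 9, 2260 → Dec 9, 2260: 30 days (November has 30).
Dec 9, 2260 → Dec 19, 2260: 10 days.
Total: 529 days.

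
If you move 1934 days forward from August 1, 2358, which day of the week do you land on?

Aug 1, 2358 is a Friday.
1934 mod 7 = 2, so 1934 days after a Friday is Friday + 2 = Sunday.

Sunday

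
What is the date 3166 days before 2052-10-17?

−366 (one year; includes Feb 29, 2052) → Oct 17, 2051 (2800 left).
−365 (one year) → Oct 17, 2050 (2435 left).
−365 (one year) → Oct 17, 2049 (2070 left).
−365 (one year) → Oct 17, 2048 (1705 left).
−366 (one year; includes Feb 29, 2048) → Oct 17, 2047 (1339 left).
−365 (one year) → Oct 17, 2046 (974 left).
−365 (one year) → Oct 17, 2045 (609 left).
−365 (one year) → Oct 17, 2044 (244 left).
−17 → Sep 30, 2044 (end of Sep, 30 days; 227 left).
−30 → Aug 31, 2044 (end of Aug, 31 days; 197 left).
−31 → Jul 31, 2044 (end of Jul, 31 days; 166 left).
−31 → Jun 30, 2044 (end of Jun, 30 days; 135 left).
−30 → May 31, 2044 (end of May, 31 days; 105 left).
−31 → Apr 30, 2044 (end of Apr, 30 days; 74 left).
−30 → Mar 31, 2044 (end of Mar, 31 days; 44 left).
−31 → Feb 29, 2044 (end of Feb, 29 days; 13 left).
−13 → Feb 16, 2044.

February 16, 2044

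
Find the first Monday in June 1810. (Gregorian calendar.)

June 4, 1810

June 1, 1810 is a Friday.
The first Monday is therefore June 4 (3 days later).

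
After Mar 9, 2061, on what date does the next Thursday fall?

March 10, 2061

Mar 9, 2061 is a Wednesday.
From Wednesday to the next Thursday is 1 day.
Mar 9, 2061 + 1 = Mar 10, 2061.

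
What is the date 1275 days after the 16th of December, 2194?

June 13, 2198

+365 (one year) → Dec 16, 2195 (910 left).
+366 (one year; includes Feb 29, 2196) → Dec 16, 2196 (544 left).
+365 (one year) → Dec 16, 2197 (179 left).
Dec has 31 days: +16 → Jan 1, 2198 (163 left).
Jan has 31 days: +31 → Feb 1, 2198 (132 left).
Feb has 28 days: +28 → Mar 1, 2198 (104 left).
Mar has 31 days: +31 → Apr 1, 2198 (73 left).
Apr has 30 days: +30 → May 1, 2198 (43 left).
May has 31 days: +31 → Jun 1, 2198 (12 left).
+12 → Jun 13, 2198.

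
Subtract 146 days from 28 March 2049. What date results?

November 2, 2048

−28 → Feb 28, 2049 (end of Feb, 28 days; 118 left).
−28 → Jan 31, 2049 (end of Jan, 31 days; 90 left).
−31 → Dec 31, 2048 (end of Dec, 31 days; 59 left).
−31 → Nov 30, 2048 (end of Nov, 30 days; 28 left).
−28 → Nov 2, 2048.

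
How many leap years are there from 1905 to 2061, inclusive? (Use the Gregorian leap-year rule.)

Multiples of 4 in [1905,2061]: 39.
Of those, multiples of 100: 1 (not leap unless ÷400).
Multiples of 400: 1.
Leap years = 39 − 1 + 1 = 39.

39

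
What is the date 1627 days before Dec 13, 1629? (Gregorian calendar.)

−365 (one year) → Dec 13, 1628 (1262 left).
−366 (one year; includes Feb 29, 1628) → Dec 13, 1627 (896 left).
−365 (one year) → Dec 13, 1626 (531 left).
−365 (one year) → Dec 13, 1625 (166 left).
−13 → Nov 30, 1625 (end of Nov, 30 days; 153 left).
−30 → Oct 31, 1625 (end of Oct, 31 days; 123 left).
−31 → Sep 30, 1625 (end of Sep, 30 days; 92 left).
−30 → Aug 31, 1625 (end of Aug, 31 days; 62 left).
−31 → Jul 31, 1625 (end of Jul, 31 days; 31 left).
−31 → Jun 30, 1625 (end of Jun, 30 days; 0 left).

June 30, 1625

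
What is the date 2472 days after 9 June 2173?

+365 (one year) → Jun 9, 2174 (2107 left).
+365 (one year) → Jun 9, 2175 (1742 left).
+366 (one year; includes Feb 29, 2176) → Jun 9, 2176 (1376 left).
+365 (one year) → Jun 9, 2177 (1011 left).
+365 (one year) → Jun 9, 2178 (646 left).
+365 (one year) → Jun 9, 2179 (281 left).
Jun has 30 days: +22 → Jul 1, 2179 (259 left).
Jul has 31 days: +31 → Aug 1, 2179 (228 left).
Aug has 31 days: +31 → Sep 1, 2179 (197 left).
Sep has 30 days: +30 → Oct 1, 2179 (167 left).
Oct has 31 days: +31 → Nov 1, 2179 (136 left).
Nov has 30 days: +30 → Dec 1, 2179 (106 left).
Dec has 31 days: +31 → Jan 1, 2180 (75 left).
Jan has 31 days: +31 → Feb 1, 2180 (44 left).
Feb has 29 days: +29 → Mar 1, 2180 (15 left).
+15 → Mar 16, 2180.

March 16, 2180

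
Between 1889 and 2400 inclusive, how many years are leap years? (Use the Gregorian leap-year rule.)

124

Multiples of 4 in [1889,2400]: 128.
Of those, multiples of 100: 6 (not leap unless ÷400).
Multiples of 400: 2.
Leap years = 128 − 6 + 2 = 124.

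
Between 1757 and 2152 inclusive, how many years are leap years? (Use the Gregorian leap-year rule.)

96

Multiples of 4 in [1757,2152]: 99.
Of those, multiples of 100: 4 (not leap unless ÷400).
Multiples of 400: 1.
Leap years = 99 − 4 + 1 = 96.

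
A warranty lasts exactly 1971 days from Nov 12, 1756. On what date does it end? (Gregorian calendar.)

April 6, 1762

+365 (one year) → Nov 12, 1757 (1606 left).
+365 (one year) → Nov 12, 1758 (1241 left).
+365 (one year) → Nov 12, 1759 (876 left).
+366 (one year; includes Feb 29, 1760) → Nov 12, 1760 (510 left).
+365 (one year) → Nov 12, 1761 (145 left).
Nov has 30 days: +19 → Dec 1, 1761 (126 left).
Dec has 31 days: +31 → Jan 1, 1762 (95 left).
Jan has 31 days: +31 → Feb 1, 1762 (64 left).
Feb has 28 days: +28 → Mar 1, 1762 (36 left).
Mar has 31 days: +31 → Apr 1, 1762 (5 left).
+5 → Apr 6, 1762.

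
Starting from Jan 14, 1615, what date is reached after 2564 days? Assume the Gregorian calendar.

+365 (one year) → Jan 14, 1616 (2199 left).
+366 (one year; includes Feb 29, 1616) → Jan 14, 1617 (1833 left).
+365 (one year) → Jan 14, 1618 (1468 left).
+365 (one year) → Jan 14, 1619 (1103 left).
+365 (one year) → Jan 14, 1620 (738 left).
+366 (one year; includes Feb 29, 1620) → Jan 14, 1621 (372 left).
Jan has 31 days: +18 → Feb 1, 1621 (354 left).
Feb has 28 days: +28 → Mar 1, 1621 (326 left).
Mar has 31 days: +31 → Apr 1, 1621 (295 left).
Apr has 30 days: +30 → May 1, 1621 (265 left).
May has 31 days: +31 → Jun 1, 1621 (234 left).
Jun has 30 days: +30 → Jul 1, 1621 (204 left).
Jul has 31 days: +31 → Aug 1, 1621 (173 left).
Aug has 31 days: +31 → Sep 1, 1621 (142 left).
Sep has 30 days: +30 → Oct 1, 1621 (112 left).
Oct has 31 days: +31 → Nov 1, 1621 (81 left).
Nov has 30 days: +30 → Dec 1, 1621 (51 left).
Dec has 31 days: +31 → Jan 1, 1622 (20 left).
+20 → Jan 21, 1622.

January 21, 1622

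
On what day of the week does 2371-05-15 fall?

Doomsday rule: the anchor day for the 2300s is Wednesday. For year 71: 71÷12 = 5 r 11, and 11÷4 = 2, so 5+11+2 = 18.
Wednesday + 18 ≡ Sunday — that's 2371's doomsday.
In May the doomsday date is May 9.
May 15 is 6 days after May 9; 6 mod 7 = 6, so Sunday + 6 = Saturday.

Saturday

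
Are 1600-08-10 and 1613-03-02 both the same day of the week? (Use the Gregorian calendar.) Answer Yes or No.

From Aug 10, 1600 to Mar 2, 1613 is 4587 days.
4587 mod 7 = 2, so they are different weekdays.
(Aug 10, 1600 is a Thursday; Mar 2, 1613 is a Saturday.)

No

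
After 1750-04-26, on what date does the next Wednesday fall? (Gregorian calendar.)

April 29, 1750

Apr 26, 1750 is a Sunday.
From Sunday to the next Wednesday is 3 days.
Apr 26, 1750 + 3 = Apr 29, 1750.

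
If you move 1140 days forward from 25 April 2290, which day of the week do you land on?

Thursday

Apr 25, 2290 is a Friday.
1140 mod 7 = 6, so 1140 days after a Friday is Friday + 6 = Thursday.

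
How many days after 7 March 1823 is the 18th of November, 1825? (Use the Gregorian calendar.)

987

Mar 7, 1823 → Mar 7, 1824: 366 days (Feb 29, 1824 is in that span).
Mar 7, 1824 → Mar 7, 1825: 365 days.
Mar 7, 1825 → Apr 7, 1825: 31 days (March has 31).
Apr 7, 1825 → May 7, 1825: 30 days (April has 30).
May 7, 1825 → Jun 7, 1825: 31 days (May has 31).
Jun 7, 1825 → Jul 7, 1825: 30 days (June has 30).
Jul 7, 1825 → Aug 7, 1825: 31 days (July has 31).
Aug 7, 1825 → Sep 7, 1825: 31 days (August has 31).
Sep 7, 1825 → Oct 7, 1825: 30 days (September has 30).
Oct 7, 1825 → Nov 7, 1825: 31 days (October has 31).
Nov 7, 1825 → Nov 18, 1825: 11 days.
Total: 987 days.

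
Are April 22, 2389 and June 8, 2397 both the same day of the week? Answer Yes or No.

From Apr 22, 2389 to Jun 8, 2397 is 2969 days.
2969 mod 7 = 1, so they are different weekdays.
(Apr 22, 2389 is a Saturday; Jun 8, 2397 is a Sunday.)

No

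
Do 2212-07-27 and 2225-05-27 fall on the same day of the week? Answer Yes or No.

No

From Jul 27, 2212 to May 27, 2225 is 4687 days.
4687 mod 7 = 4, so they are different weekdays.
(Jul 27, 2212 is a Monday; May 27, 2225 is a Friday.)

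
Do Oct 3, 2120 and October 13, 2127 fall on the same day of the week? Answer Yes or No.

From Oct 3, 2120 to Oct 13, 2127 is 2566 days.
2566 mod 7 = 4, so they are different weekdays.
(Oct 3, 2120 is a Thursday; Oct 13, 2127 is a Monday.)

No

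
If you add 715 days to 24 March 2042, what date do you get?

March 8, 2044

+365 (one year) → Mar 24, 2043 (350 left).
Mar has 31 days: +8 → Apr 1, 2043 (342 left).
Apr has 30 days: +30 → May 1, 2043 (312 left).
May has 31 days: +31 → Jun 1, 2043 (281 left).
Jun has 30 days: +30 → Jul 1, 2043 (251 left).
Jul has 31 days: +31 → Aug 1, 2043 (220 left).
Aug has 31 days: +31 → Sep 1, 2043 (189 left).
Sep has 30 days: +30 → Oct 1, 2043 (159 left).
Oct has 31 days: +31 → Nov 1, 2043 (128 left).
Nov has 30 days: +30 → Dec 1, 2043 (98 left).
Dec has 31 days: +31 → Jan 1, 2044 (67 left).
Jan has 31 days: +31 → Feb 1, 2044 (36 left).
Feb has 29 days: +29 → Mar 1, 2044 (7 left).
+7 → Mar 8, 2044.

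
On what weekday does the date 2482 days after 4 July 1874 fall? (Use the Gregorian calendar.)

Wednesday

Jul 4, 1874 is a Saturday.
2482 mod 7 = 4, so 2482 days after a Saturday is Saturday + 4 = Wednesday.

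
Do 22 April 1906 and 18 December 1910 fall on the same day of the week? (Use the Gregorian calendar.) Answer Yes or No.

From Apr 22, 1906 to Dec 18, 1910 is 1701 days.
1701 mod 7 = 0, so they are the same weekday.
(Apr 22, 1906 is a Sunday; Dec 18, 1910 is a Sunday.)

Yes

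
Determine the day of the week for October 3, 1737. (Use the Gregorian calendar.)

Thursday

Doomsday rule: the anchor day for the 1700s is Sunday. For year 37: 37÷12 = 3 r 1, and 1÷4 = 0, so 3+1+0 = 4.
Sunday + 4 ≡ Thursday — that's 1737's doomsday.
In October the doomsday date is Oct 10.
Oct 3 is 7 days before Oct 10; 7 mod 7 = 0, so Thursday − 0 = Thursday.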